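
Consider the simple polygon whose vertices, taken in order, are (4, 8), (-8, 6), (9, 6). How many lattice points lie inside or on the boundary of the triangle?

Using the shoelace formula, 2A = |[4·6 − (-8)·8] + [(-8)·6 − 9·6] + [9·8 − 4·6]| = 34, so the area is 17.
Along each edge there are gcd(|Δx|,|Δy|)+1 lattice points, so counting each shared vertex once the boundary has gcd(12,2) + gcd(17,0) + gcd(5,2) = 2+17+1 = 20.
Pick's theorem gives I = A − B/2 + 1 = 17 − 20/2 + 1 = 8, so the closed region contains I + B = 8 + 20 = 28 lattice points.

28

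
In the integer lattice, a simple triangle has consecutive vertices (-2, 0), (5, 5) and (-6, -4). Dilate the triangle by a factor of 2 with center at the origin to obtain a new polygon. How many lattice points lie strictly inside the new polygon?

11

By the shoelace formula, twice the signed area is |[(-2)·5 − 5·0] + [5·(-4) − (-6)·5] + [(-6)·0 − (-2)·(-4)]| = 8, so the area is 4.
Along each edge there are gcd(|Δx|,|Δy|)+1 lattice points, so counting each shared vertex once the boundary has gcd(7,5) + gcd(11,9) + gcd(4,4) = 1+1+4 = 6.
Scaling by 2 multiplies the area by 2² = 4 (so the new area is 16) and multiplies the boundary lattice-point count by 2, giving 12.
By Pick's theorem, the interior count of the dilated polygon is 16 − 12/2 + 1 = 11.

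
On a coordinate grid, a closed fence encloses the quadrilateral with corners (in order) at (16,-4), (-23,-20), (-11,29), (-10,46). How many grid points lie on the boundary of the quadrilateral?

The number of boundary lattice points is Σ gcd(|Δx|,|Δy|) = gcd(39,16) + gcd(12,49) + gcd(1,17) + gcd(26,50) = 1+1+1+2 = 5.

5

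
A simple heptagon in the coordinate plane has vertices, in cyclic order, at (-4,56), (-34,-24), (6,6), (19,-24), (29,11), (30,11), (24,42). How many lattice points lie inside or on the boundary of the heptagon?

2564

By the shoelace formula, twice the signed area is |((-4)·(-24) − (-34)·56) + ((-34)·6 − 6·(-24)) + (6·(-24) − 19·6) + (19·11 − 29·(-24)) + (29·11 − 30·11) + (30·42 − 24·11) + (24·56 − (-4)·42)| = 5084, so the area is 2542.
Along each edge there are gcd(|Δx|,|Δy|)+1 lattice points, so counting each shared vertex once the boundary has gcd(30,80) + gcd(40,30) + gcd(13,30) + gcd(10,35) + gcd(1,0) + gcd(6,31) + gcd(28,14) = 10+10+1+5+1+1+14 = 42.
Pick's theorem gives I = A − B/2 + 1 = 2542 − 42/2 + 1 = 2522, so the closed region contains I + B = 2522 + 42 = 2564 lattice points.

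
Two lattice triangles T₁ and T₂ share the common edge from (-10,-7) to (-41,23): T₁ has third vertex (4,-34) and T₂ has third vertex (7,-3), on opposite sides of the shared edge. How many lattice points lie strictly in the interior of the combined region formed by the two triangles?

The union is the simple quadrilateral with vertices (-10,-7), (4,-34), (-41,23), (7,-3) in order.
By the shoelace formula, twice the signed area is |((-10)·(-34) − 4·(-7)) + (4·23 − (-41)·(-34)) + ((-41)·(-3) − 7·23) + (7·(-7) − (-10)·(-3))| = 1051, so the area is 1051/2.
Along each edge there are gcd(|Δx|,|Δy|)+1 lattice points, so counting each shared vertex once the boundary has gcd(14,27) + gcd(45,57) + gcd(48,26) + gcd(17,4) = 1+3+2+1 = 7.
By Pick's theorem I = A − B/2 + 1 = 1051/2 − 7/2 + 1 = 523.

523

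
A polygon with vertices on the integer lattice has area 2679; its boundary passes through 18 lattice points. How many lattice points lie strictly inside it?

2671

From Pick's theorem, I = A − B/2 + 1 = 2679 − 18/2 + 1 = 2671.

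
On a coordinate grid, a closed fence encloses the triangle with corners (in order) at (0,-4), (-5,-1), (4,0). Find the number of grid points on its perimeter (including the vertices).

Summing gcd(|Δx|,|Δy|) over the edges gives the boundary count: gcd(5,3) + gcd(9,1) + gcd(4,4) = 1+1+4 = 6.

6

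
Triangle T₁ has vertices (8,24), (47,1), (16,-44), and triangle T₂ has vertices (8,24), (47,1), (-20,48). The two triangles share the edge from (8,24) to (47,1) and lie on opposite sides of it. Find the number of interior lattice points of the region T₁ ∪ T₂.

1376

The union is the simple quadrilateral with vertices (8,24), (16,-44), (47,1), (-20,48) in order.
The shoelace formula gives twice the area as |(8·(-44) − 16·24) + (16·1 − 47·(-44)) + (47·48 − (-20)·1) + ((-20)·24 − 8·48)| = 2760, so the area is 1380.
Along each edge there are gcd(|Δx|,|Δy|)+1 lattice points, so counting each shared vertex once the boundary has gcd(8,68) + gcd(31,45) + gcd(67,47) + gcd(28,24) = 4+1+1+4 = 10.
By Pick's theorem I = A − B/2 + 1 = 1380 − 10/2 + 1 = 1376.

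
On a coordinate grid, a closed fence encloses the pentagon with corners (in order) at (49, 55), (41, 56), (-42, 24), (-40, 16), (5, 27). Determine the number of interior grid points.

949

By the shoelace formula, twice the signed area is |[49·56 − 41·55] + [41·24 − (-42)·56] + [(-42)·16 − (-40)·24] + [(-40)·27 − 5·16] + [5·55 − 49·27]| = 1905, so the area is 952.5.
Summing gcd(|Δx|,|Δy|) over the edges gives the boundary count: gcd(8,1) + gcd(83,32) + gcd(2,8) + gcd(45,11) + gcd(44,28) = 1+1+2+1+4 = 9.
By Pick's theorem A = I + B/2 − 1, so I = 952.5 − 9/2 + 1 = 949.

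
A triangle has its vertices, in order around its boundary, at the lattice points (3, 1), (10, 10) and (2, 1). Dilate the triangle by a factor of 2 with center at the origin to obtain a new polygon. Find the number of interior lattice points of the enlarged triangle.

The shoelace formula gives twice the area as |(3·10 − 10·1) + (10·1 − 2·10) + (2·1 − 3·1)| = 9, so the area is 9/2.
The number of boundary lattice points is Σ gcd(|Δx|,|Δy|) = gcd(7,9) + gcd(8,9) + gcd(1,0) = 1+1+1 = 3.
Scaling by 2 multiplies the area by 2² = 4 (so the new area is 18) and multiplies the boundary lattice-point count by 2, giving 6.
By Pick's theorem, the interior count of the dilated polygon is 18 − 6/2 + 1 = 16.

16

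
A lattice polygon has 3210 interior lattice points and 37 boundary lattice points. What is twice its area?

6455

By Pick's theorem, A = I + B/2 − 1 = 3210 + 37/2 − 1 = 6455/2.
Hence 2A = 6455.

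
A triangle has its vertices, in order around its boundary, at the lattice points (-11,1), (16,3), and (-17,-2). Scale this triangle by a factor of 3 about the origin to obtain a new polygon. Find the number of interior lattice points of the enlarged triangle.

304

By the shoelace formula, twice the signed area is |[(-11)·3 − 16·1] + [16·(-2) − (-17)·3] + [(-17)·1 − (-11)·(-2)]| = 69, so the area is 69/2.
The number of boundary lattice points is Σ gcd(|Δx|,|Δy|) = gcd(27,2) + gcd(33,5) + gcd(6,3) = 1+1+3 = 5.
Scaling by 3 multiplies the area by 3² = 9 (so the new area is 621/2) and multiplies the boundary lattice-point count by 3, giving 15.
By Pick's theorem, the interior count of the dilated polygon is 621/2 − 15/2 + 1 = 304.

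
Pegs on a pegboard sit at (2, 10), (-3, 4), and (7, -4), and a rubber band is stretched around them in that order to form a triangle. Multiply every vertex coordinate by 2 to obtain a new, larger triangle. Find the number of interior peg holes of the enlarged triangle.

197

The shoelace formula gives twice the area as |(2·4 − (-3)·10) + ((-3)·(-4) − 7·4) + (7·10 − 2·(-4))| = 100, so the area is 50.
Summing gcd(|Δx|,|Δy|) over the edges gives the boundary count: gcd(5,6) + gcd(10,8) + gcd(5,14) = 1+2+1 = 4.
Scaling by 2 multiplies the area by 2² = 4 (so the new area is 200) and multiplies the boundary lattice-point count by 2, giving 8.
By Pick's theorem, the interior count of the dilated polygon is 200 − 8/2 + 1 = 197.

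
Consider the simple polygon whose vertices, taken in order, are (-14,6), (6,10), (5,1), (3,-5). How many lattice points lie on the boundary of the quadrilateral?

The number of boundary lattice points is Σ gcd(|Δx|,|Δy|) = gcd(20,4) + gcd(1,9) + gcd(2,6) + gcd(17,11) = 4+1+2+1 = 8.

8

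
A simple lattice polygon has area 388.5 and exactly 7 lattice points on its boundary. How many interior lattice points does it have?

386

From Pick's theorem, I = A − B/2 + 1 = 388.5 − 7/2 + 1 = 386.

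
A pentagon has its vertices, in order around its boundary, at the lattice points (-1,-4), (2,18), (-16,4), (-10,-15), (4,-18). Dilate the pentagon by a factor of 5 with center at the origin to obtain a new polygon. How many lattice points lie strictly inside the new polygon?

9636

Using the shoelace formula, 2A = |[(-1)·18 − 2·(-4)] + [2·4 − (-16)·18] + [(-16)·(-15) − (-10)·4] + [(-10)·(-18) − 4·(-15)] + [4·(-4) − (-1)·(-18)]| = 772, so the area is 386.
Summing gcd(|Δx|,|Δy|) over the edges gives the boundary count: gcd(3,22) + gcd(18,14) + gcd(6,19) + gcd(14,3) + gcd(5,14) = 1+2+1+1+1 = 6.
Scaling by 5 multiplies the area by 5² = 25 (so the new area is 9650) and multiplies the boundary lattice-point count by 5, giving 30.
By Pick's theorem, the interior count of the dilated polygon is 9650 − 30/2 + 1 = 9636.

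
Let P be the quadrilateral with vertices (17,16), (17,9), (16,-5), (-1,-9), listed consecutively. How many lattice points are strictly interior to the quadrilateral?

176

Using the shoelace formula, 2A = |[17·9 − 17·16] + [17·(-5) − 16·9] + [16·(-9) − (-1)·(-5)] + [(-1)·16 − 17·(-9)]| = 360, so the area is 180.
The number of boundary lattice points is Σ gcd(|Δx|,|Δy|) = gcd(0,7) + gcd(1,14) + gcd(17,4) + gcd(18,25) = 7+1+1+1 = 10.
Pick's theorem gives I = A − B/2 + 1 = 180 − 10/2 + 1 = 176.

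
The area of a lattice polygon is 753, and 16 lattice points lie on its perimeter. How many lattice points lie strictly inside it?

Pick's theorem A = I + B/2 − 1 rearranges to I = A − B/2 + 1 = 753 − 16/2 + 1 = 746.

746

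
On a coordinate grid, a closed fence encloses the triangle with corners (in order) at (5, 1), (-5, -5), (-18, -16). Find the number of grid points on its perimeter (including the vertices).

Along each edge there are gcd(|Δx|,|Δy|)+1 lattice points, so counting each shared vertex once the boundary has gcd(10,6) + gcd(13,11) + gcd(23,17) = 2+1+1 = 4.

4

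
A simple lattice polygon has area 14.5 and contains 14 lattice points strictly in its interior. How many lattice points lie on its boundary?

3

Pick's theorem gives A = I + B/2 − 1, so B = 2(A − I + 1) = 2(14.5 − 14 + 1) = 3.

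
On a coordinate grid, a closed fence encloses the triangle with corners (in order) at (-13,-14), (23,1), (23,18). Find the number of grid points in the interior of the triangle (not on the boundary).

295

The shoelace formula gives twice the area as |[(-13)·1 − 23·(-14)] + [23·18 − 23·1] + [23·(-14) − (-13)·18]| = 612, so the area is 306.
Along each edge there are gcd(|Δx|,|Δy|)+1 lattice points, so counting each shared vertex once the boundary has gcd(36,15) + gcd(0,17) + gcd(36,32) = 3+17+4 = 24.
Pick's theorem gives I = A − B/2 + 1 = 306 − 24/2 + 1 = 295.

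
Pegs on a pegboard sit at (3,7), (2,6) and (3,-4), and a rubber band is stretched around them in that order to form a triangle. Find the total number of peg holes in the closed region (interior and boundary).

By the shoelace formula, twice the signed area is |(3·6 − 2·7) + (2·(-4) − 3·6) + (3·7 − 3·(-4))| = 11, so the area is 11/2.
The number of boundary lattice points is Σ gcd(|Δx|,|Δy|) = gcd(1,1) + gcd(1,10) + gcd(0,11) = 1+1+11 = 13.
Pick's theorem gives I = A − B/2 + 1 = 11/2 − 13/2 + 1 = 0, so the closed region contains I + B = 0 + 13 = 13 lattice points.

13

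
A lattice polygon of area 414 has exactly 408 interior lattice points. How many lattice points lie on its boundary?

14

Pick's theorem gives A = I + B/2 − 1, so B = 2(A − I + 1) = 2(414 − 408 + 1) = 14.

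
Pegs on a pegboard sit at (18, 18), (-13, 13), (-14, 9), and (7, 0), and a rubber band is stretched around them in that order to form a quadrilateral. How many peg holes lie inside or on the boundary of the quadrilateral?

302

The shoelace formula gives twice the area as |[18·13 − (-13)·18] + [(-13)·9 − (-14)·13] + [(-14)·0 − 7·9] + [7·18 − 18·0]| = 596, so the area is 298.
Summing gcd(|Δx|,|Δy|) over the edges gives the boundary count: gcd(31,5) + gcd(1,4) + gcd(21,9) + gcd(11,18) = 1+1+3+1 = 6.
Pick's theorem gives I = A − B/2 + 1 = 298 − 6/2 + 1 = 296, so the closed region contains I + B = 296 + 6 = 302 lattice points.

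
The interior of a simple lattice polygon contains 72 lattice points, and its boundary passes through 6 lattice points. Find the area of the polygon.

By Pick's theorem, A = I + B/2 − 1 = 72 + 6/2 − 1 = 74.

74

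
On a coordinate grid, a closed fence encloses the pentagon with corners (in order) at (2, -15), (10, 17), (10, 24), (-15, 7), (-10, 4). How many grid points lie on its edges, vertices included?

The number of boundary lattice points is Σ gcd(|Δx|,|Δy|) = gcd(8,32) + gcd(0,7) + gcd(25,17) + gcd(5,3) + gcd(12,19) = 8+7+1+1+1 = 18.

18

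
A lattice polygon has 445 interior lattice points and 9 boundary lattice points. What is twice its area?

897

By Pick's theorem, A = I + B/2 − 1 = 445 + 9/2 − 1 = 897/2.
Hence 2A = 897.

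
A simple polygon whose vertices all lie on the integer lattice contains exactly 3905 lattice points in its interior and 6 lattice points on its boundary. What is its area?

3907

By Pick's theorem, A = I + B/2 − 1 = 3905 + 6/2 − 1 = 3907.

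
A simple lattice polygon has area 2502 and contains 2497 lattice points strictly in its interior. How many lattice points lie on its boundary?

12

Pick's theorem gives A = I + B/2 − 1, so B = 2(A − I + 1) = 2(2502 − 2497 + 1) = 12.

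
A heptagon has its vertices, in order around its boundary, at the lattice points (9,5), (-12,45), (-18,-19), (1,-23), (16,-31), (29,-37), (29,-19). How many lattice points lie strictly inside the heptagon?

1696

By the shoelace formula, twice the signed area is |[9·45 − (-12)·5] + [(-12)·(-19) − (-18)·45] + [(-18)·(-23) − 1·(-19)] + [1·(-31) − 16·(-23)] + [16·(-37) − 29·(-31)] + [29·(-19) − 29·(-37)] + [29·5 − 9·(-19)]| = 3418, so the area is 1709.
The number of boundary lattice points is Σ gcd(|Δx|,|Δy|) = gcd(21,40) + gcd(6,64) + gcd(19,4) + gcd(15,8) + gcd(13,6) + gcd(0,18) + gcd(20,24) = 1+2+1+1+1+18+4 = 28.
By Pick's theorem A = I + B/2 − 1, so I = 1709 − 28/2 + 1 = 1696.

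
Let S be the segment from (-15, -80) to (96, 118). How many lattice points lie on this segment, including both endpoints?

4

The number of lattice points on a segment between lattice points is gcd(|Δx|,|Δy|) + 1 = gcd(111,198) + 1 = 3 + 1 = 4.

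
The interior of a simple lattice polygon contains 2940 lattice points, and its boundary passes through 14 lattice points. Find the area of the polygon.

By Pick's theorem, A = I + B/2 − 1 = 2940 + 14/2 − 1 = 2946.

2946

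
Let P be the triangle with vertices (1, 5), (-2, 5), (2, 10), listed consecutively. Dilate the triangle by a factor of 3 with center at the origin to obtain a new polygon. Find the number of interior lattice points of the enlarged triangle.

Using the shoelace formula, 2A = |(1·5 − (-2)·5) + ((-2)·10 − 2·5) + (2·5 − 1·10)| = 15, so the area is 7.5.
Along each edge there are gcd(|Δx|,|Δy|)+1 lattice points, so counting each shared vertex once the boundary has gcd(3,0) + gcd(4,5) + gcd(1,5) = 3+1+1 = 5.
Scaling by 3 multiplies the area by 3² = 9 (so the new area is 67.5) and multiplies the boundary lattice-point count by 3, giving 15.
By Pick's theorem, the interior count of the dilated polygon is 67.5 − 15/2 + 1 = 61.

61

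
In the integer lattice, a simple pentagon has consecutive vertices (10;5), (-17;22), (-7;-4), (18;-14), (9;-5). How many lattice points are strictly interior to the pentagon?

406

By the shoelace formula, twice the signed area is |(10·22 − (-17)·5) + ((-17)·(-4) − (-7)·22) + ((-7)·(-14) − 18·(-4)) + (18·(-5) − 9·(-14)) + (9·5 − 10·(-5))| = 828, so the area is 414.
The number of boundary lattice points is Σ gcd(|Δx|,|Δy|) = gcd(27,17) + gcd(10,26) + gcd(25,10) + gcd(9,9) + gcd(1,10) = 1+2+5+9+1 = 18.
Pick's theorem gives I = A − B/2 + 1 = 414 − 18/2 + 1 = 406.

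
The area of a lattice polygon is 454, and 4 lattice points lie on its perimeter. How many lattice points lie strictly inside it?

Pick's theorem A = I + B/2 − 1 rearranges to I = A − B/2 + 1 = 454 − 4/2 + 1 = 453.

453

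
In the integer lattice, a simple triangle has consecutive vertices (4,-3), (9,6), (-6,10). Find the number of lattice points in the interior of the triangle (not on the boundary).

77

By the shoelace formula, twice the signed area is |[4·6 − 9·(-3)] + [9·10 − (-6)·6] + [(-6)·(-3) − 4·10]| = 155, so the area is 77.5.
Along each edge there are gcd(|Δx|,|Δy|)+1 lattice points, so counting each shared vertex once the boundary has gcd(5,9) + gcd(15,4) + gcd(10,13) = 1+1+1 = 3.
By Pick's theorem A = I + B/2 − 1, so I = 77.5 − 3/2 + 1 = 77.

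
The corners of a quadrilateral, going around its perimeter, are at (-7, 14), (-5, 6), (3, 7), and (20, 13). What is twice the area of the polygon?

Using the shoelace formula, 2A = |[(-7)·6 − (-5)·14] + [(-5)·7 − 3·6] + [3·13 − 20·7] + [20·14 − (-7)·13]| = 245, so the area is 245/2.

245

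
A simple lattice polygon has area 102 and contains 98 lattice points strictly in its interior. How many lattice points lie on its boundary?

Pick's theorem gives A = I + B/2 − 1, so B = 2(A − I + 1) = 2(102 − 98 + 1) = 10.

10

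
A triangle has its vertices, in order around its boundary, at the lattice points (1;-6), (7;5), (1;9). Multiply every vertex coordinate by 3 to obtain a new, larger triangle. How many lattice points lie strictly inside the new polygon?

By the shoelace formula, twice the signed area is |(1·5 − 7·(-6)) + (7·9 − 1·5) + (1·(-6) − 1·9)| = 90, so the area is 45.
Summing gcd(|Δx|,|Δy|) over the edges gives the boundary count: gcd(6,11) + gcd(6,4) + gcd(0,15) = 1+2+15 = 18.
Scaling by 3 multiplies the area by 3² = 9 (so the new area is 405) and multiplies the boundary lattice-point count by 3, giving 54.
By Pick's theorem, the interior count of the dilated polygon is 405 − 54/2 + 1 = 379.

379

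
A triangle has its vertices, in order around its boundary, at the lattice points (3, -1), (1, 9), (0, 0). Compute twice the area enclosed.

Using the shoelace formula, 2A = |(3·9 − 1·(-1)) + (1·0 − 0·9) + (0·(-1) − 3·0)| = 28, so the area is 14.

28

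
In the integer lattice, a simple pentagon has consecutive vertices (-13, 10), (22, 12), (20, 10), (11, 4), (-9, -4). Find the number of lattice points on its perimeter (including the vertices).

The number of boundary lattice points is Σ gcd(|Δx|,|Δy|) = gcd(35,2) + gcd(2,2) + gcd(9,6) + gcd(20,8) + gcd(4,14) = 1+2+3+4+2 = 12.

12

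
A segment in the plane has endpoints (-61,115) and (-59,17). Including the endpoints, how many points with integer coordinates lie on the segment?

3

The number of lattice points on a segment between lattice points is gcd(|Δx|,|Δy|) + 1 = gcd(2,98) + 1 = 2 + 1 = 3.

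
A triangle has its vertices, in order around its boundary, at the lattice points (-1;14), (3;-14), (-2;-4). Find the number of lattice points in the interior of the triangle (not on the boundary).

Using the shoelace formula, 2A = |[(-1)·(-14) − 3·14] + [3·(-4) − (-2)·(-14)] + [(-2)·14 − (-1)·(-4)]| = 100, so the area is 50.
The number of boundary lattice points is Σ gcd(|Δx|,|Δy|) = gcd(4,28) + gcd(5,10) + gcd(1,18) = 4+5+1 = 10.
Pick's theorem gives I = A − B/2 + 1 = 50 − 10/2 + 1 = 46.

46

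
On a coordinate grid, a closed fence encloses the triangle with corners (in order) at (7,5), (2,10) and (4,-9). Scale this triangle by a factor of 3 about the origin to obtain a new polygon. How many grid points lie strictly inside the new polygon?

373

By the shoelace formula, twice the signed area is |(7·10 − 2·5) + (2·(-9) − 4·10) + (4·5 − 7·(-9))| = 85, so the area is 42.5.
Summing gcd(|Δx|,|Δy|) over the edges gives the boundary count: gcd(5,5) + gcd(2,19) + gcd(3,14) = 5+1+1 = 7.
Scaling by 3 multiplies the area by 3² = 9 (so the new area is 765/2) and multiplies the boundary lattice-point count by 3, giving 21.
By Pick's theorem, the interior count of the dilated polygon is 765/2 − 21/2 + 1 = 373.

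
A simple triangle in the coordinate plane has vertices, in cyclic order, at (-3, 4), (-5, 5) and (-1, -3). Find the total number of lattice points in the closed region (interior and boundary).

Using the shoelace formula, 2A = |[(-3)·5 − (-5)·4] + [(-5)·(-3) − (-1)·5] + [(-1)·4 − (-3)·(-3)]| = 12, so the area is 6.
The number of boundary lattice points is Σ gcd(|Δx|,|Δy|) = gcd(2,1) + gcd(4,8) + gcd(2,7) = 1+4+1 = 6.
Pick's theorem gives I = A − B/2 + 1 = 6 − 6/2 + 1 = 4, so the closed region contains I + B = 4 + 6 = 10 lattice points.

10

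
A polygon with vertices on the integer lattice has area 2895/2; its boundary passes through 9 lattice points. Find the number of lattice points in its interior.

1444

Pick's theorem A = I + B/2 − 1 rearranges to I = A − B/2 + 1 = 2895/2 − 9/2 + 1 = 1444.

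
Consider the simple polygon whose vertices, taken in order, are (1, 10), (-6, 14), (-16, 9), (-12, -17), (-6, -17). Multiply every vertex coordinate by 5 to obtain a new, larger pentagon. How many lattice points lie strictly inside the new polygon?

Using the shoelace formula, 2A = |[1·14 − (-6)·10] + [(-6)·9 − (-16)·14] + [(-16)·(-17) − (-12)·9] + [(-12)·(-17) − (-6)·(-17)] + [(-6)·10 − 1·(-17)]| = 683, so the area is 683/2.
The number of boundary lattice points is Σ gcd(|Δx|,|Δy|) = gcd(7,4) + gcd(10,5) + gcd(4,26) + gcd(6,0) + gcd(7,27) = 1+5+2+6+1 = 15.
Scaling by 5 multiplies the area by 5² = 25 (so the new area is 17075/2) and multiplies the boundary lattice-point count by 5, giving 75.
By Pick's theorem, the interior count of the dilated polygon is 17075/2 − 75/2 + 1 = 8501.

8501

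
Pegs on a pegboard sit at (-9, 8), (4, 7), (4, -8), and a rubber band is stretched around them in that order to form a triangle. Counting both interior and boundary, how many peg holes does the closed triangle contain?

107

By the shoelace formula, twice the signed area is |[(-9)·7 − 4·8] + [4·(-8) − 4·7] + [4·8 − (-9)·(-8)]| = 195, so the area is 195/2.
Summing gcd(|Δx|,|Δy|) over the edges gives the boundary count: gcd(13,1) + gcd(0,15) + gcd(13,16) = 1+15+1 = 17.
Pick's theorem gives I = A − B/2 + 1 = 195/2 − 17/2 + 1 = 90, so the closed region contains I + B = 90 + 17 = 107 lattice points.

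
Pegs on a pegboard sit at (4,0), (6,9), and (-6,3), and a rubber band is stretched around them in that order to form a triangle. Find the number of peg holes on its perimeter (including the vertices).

Along each edge there are gcd(|Δx|,|Δy|)+1 lattice points, so counting each shared vertex once the boundary has gcd(2,9) + gcd(12,6) + gcd(10,3) = 1+6+1 = 8.

8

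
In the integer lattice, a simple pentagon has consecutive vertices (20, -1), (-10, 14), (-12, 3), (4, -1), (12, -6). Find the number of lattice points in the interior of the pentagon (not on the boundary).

242

The shoelace formula gives twice the area as |[20·14 − (-10)·(-1)] + [(-10)·3 − (-12)·14] + [(-12)·(-1) − 4·3] + [4·(-6) − 12·(-1)] + [12·(-1) − 20·(-6)]| = 504, so the area is 252.
Along each edge there are gcd(|Δx|,|Δy|)+1 lattice points, so counting each shared vertex once the boundary has gcd(30,15) + gcd(2,11) + gcd(16,4) + gcd(8,5) + gcd(8,5) = 15+1+4+1+1 = 22.
By Pick's theorem A = I + B/2 − 1, so I = 252 − 22/2 + 1 = 242.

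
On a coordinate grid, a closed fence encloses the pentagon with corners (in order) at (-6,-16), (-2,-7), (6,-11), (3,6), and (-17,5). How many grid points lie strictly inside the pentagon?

278

The shoelace formula gives twice the area as |((-6)·(-7) − (-2)·(-16)) + ((-2)·(-11) − 6·(-7)) + (6·6 − 3·(-11)) + (3·5 − (-17)·6) + ((-17)·(-16) − (-6)·5)| = 562, so the area is 281.
The number of boundary lattice points is Σ gcd(|Δx|,|Δy|) = gcd(4,9) + gcd(8,4) + gcd(3,17) + gcd(20,1) + gcd(11,21) = 1+4+1+1+1 = 8.
By Pick's theorem A = I + B/2 − 1, so I = 281 − 8/2 + 1 = 278.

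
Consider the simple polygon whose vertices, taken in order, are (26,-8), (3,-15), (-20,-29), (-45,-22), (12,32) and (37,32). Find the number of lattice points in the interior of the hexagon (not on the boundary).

Using the shoelace formula, 2A = |(26·(-15) − 3·(-8)) + (3·(-29) − (-20)·(-15)) + ((-20)·(-22) − (-45)·(-29)) + ((-45)·32 − 12·(-22)) + (12·32 − 37·32) + (37·(-8) − 26·32)| = 4722, so the area is 2361.
The number of boundary lattice points is Σ gcd(|Δx|,|Δy|) = gcd(23,7) + gcd(23,14) + gcd(25,7) + gcd(57,54) + gcd(25,0) + gcd(11,40) = 1+1+1+3+25+1 = 32.
Pick's theorem gives I = A − B/2 + 1 = 2361 − 32/2 + 1 = 2346.

2346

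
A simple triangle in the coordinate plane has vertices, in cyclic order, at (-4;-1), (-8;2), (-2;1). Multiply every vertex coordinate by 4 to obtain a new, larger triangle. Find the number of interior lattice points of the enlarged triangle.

105

Using the shoelace formula, 2A = |[(-4)·2 − (-8)·(-1)] + [(-8)·1 − (-2)·2] + [(-2)·(-1) − (-4)·1]| = 14, so the area is 7.
Along each edge there are gcd(|Δx|,|Δy|)+1 lattice points, so counting each shared vertex once the boundary has gcd(4,3) + gcd(6,1) + gcd(2,2) = 1+1+2 = 4.
Scaling by 4 multiplies the area by 4² = 16 (so the new area is 112) and multiplies the boundary lattice-point count by 4, giving 16.
By Pick's theorem, the interior count of the dilated polygon is 112 − 16/2 + 1 = 105.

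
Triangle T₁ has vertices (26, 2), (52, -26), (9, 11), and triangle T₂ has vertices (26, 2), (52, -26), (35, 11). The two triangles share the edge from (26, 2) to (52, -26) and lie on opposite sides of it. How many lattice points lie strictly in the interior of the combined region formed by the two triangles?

359

The union is the simple quadrilateral with vertices (26, 2), (9, 11), (52, -26), (35, 11) in order.
Using the shoelace formula, 2A = |(26·11 − 9·2) + (9·(-26) − 52·11) + (52·11 − 35·(-26)) + (35·2 − 26·11)| = 728, so the area is 364.
The number of boundary lattice points is Σ gcd(|Δx|,|Δy|) = gcd(17,9) + gcd(43,37) + gcd(17,37) + gcd(9,9) = 1+1+1+9 = 12.
By Pick's theorem I = A − B/2 + 1 = 364 − 12/2 + 1 = 359.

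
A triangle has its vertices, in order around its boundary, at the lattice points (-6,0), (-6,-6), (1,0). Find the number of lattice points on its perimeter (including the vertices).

14

The number of boundary lattice points is Σ gcd(|Δx|,|Δy|) = gcd(0,6) + gcd(7,6) + gcd(7,0) = 6+1+7 = 14.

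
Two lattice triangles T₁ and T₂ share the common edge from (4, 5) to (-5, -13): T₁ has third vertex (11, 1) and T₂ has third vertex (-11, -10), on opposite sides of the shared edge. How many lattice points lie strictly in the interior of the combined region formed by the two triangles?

The union is the simple quadrilateral with vertices (4, 5), (11, 1), (-5, -13), (-11, -10) in order.
By the shoelace formula, twice the signed area is |(4·1 − 11·5) + (11·(-13) − (-5)·1) + ((-5)·(-10) − (-11)·(-13)) + ((-11)·5 − 4·(-10))| = 297, so the area is 297/2.
Summing gcd(|Δx|,|Δy|) over the edges gives the boundary count: gcd(7,4) + gcd(16,14) + gcd(6,3) + gcd(15,15) = 1+2+3+15 = 21.
By Pick's theorem I = A − B/2 + 1 = 297/2 − 21/2 + 1 = 139.

139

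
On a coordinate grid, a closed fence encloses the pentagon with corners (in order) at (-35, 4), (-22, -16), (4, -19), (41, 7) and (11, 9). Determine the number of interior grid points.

By the shoelace formula, twice the signed area is |[(-35)·(-16) − (-22)·4] + [(-22)·(-19) − 4·(-16)] + [4·7 − 41·(-19)] + [41·9 − 11·7] + [11·4 − (-35)·9]| = 2588, so the area is 1294.
The number of boundary lattice points is Σ gcd(|Δx|,|Δy|) = gcd(13,20) + gcd(26,3) + gcd(37,26) + gcd(30,2) + gcd(46,5) = 1+1+1+2+1 = 6.
By Pick's theorem A = I + B/2 − 1, so I = 1294 − 6/2 + 1 = 1292.

1292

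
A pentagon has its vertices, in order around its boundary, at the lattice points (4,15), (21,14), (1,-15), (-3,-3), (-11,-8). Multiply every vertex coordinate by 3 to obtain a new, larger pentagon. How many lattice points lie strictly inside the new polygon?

3490

By the shoelace formula, twice the signed area is |[4·14 − 21·15] + [21·(-15) − 1·14] + [1·(-3) − (-3)·(-15)] + [(-3)·(-8) − (-11)·(-3)] + [(-11)·15 − 4·(-8)]| = 778, so the area is 389.
Along each edge there are gcd(|Δx|,|Δy|)+1 lattice points, so counting each shared vertex once the boundary has gcd(17,1) + gcd(20,29) + gcd(4,12) + gcd(8,5) + gcd(15,23) = 1+1+4+1+1 = 8.
Scaling by 3 multiplies the area by 3² = 9 (so the new area is 3501) and multiplies the boundary lattice-point count by 3, giving 24.
By Pick's theorem, the interior count of the dilated polygon is 3501 − 24/2 + 1 = 3490.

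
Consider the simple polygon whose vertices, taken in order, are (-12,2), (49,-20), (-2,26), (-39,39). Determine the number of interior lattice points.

1350

By the shoelace formula, twice the signed area is |[(-12)·(-20) − 49·2] + [49·26 − (-2)·(-20)] + [(-2)·39 − (-39)·26] + [(-39)·2 − (-12)·39]| = 2702, so the area is 1351.
Summing gcd(|Δx|,|Δy|) over the edges gives the boundary count: gcd(61,22) + gcd(51,46) + gcd(37,13) + gcd(27,37) = 1+1+1+1 = 4.
Pick's theorem gives I = A − B/2 + 1 = 1351 − 4/2 + 1 = 1350.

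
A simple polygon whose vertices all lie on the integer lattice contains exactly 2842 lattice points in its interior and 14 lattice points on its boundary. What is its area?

Pick's theorem states A = I + B/2 − 1, so A = 2842 + 14/2 − 1 = 2848.

2848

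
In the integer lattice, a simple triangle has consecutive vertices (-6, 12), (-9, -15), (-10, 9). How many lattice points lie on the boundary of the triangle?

Along each edge there are gcd(|Δx|,|Δy|)+1 lattice points, so counting each shared vertex once the boundary has gcd(3,27) + gcd(1,24) + gcd(4,3) = 3+1+1 = 5.

5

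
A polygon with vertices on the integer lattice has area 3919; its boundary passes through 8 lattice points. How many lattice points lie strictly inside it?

3916

From Pick's theorem, I = A − B/2 + 1 = 3919 − 8/2 + 1 = 3916.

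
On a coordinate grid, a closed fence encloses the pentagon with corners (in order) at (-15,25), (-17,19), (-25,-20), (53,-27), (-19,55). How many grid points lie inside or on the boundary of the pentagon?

2726

By the shoelace formula, twice the signed area is |[(-15)·19 − (-17)·25] + [(-17)·(-20) − (-25)·19] + [(-25)·(-27) − 53·(-20)] + [53·55 − (-19)·(-27)] + [(-19)·25 − (-15)·55]| = 5442, so the area is 2721.
Along each edge there are gcd(|Δx|,|Δy|)+1 lattice points, so counting each shared vertex once the boundary has gcd(2,6) + gcd(8,39) + gcd(78,7) + gcd(72,82) + gcd(4,30) = 2+1+1+2+2 = 8.
Pick's theorem gives I = A − B/2 + 1 = 2721 − 8/2 + 1 = 2718, so the closed region contains I + B = 2718 + 8 = 2726 lattice points.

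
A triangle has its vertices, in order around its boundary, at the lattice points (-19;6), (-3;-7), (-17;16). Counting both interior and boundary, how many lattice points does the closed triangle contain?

By the shoelace formula, twice the signed area is |((-19)·(-7) − (-3)·6) + ((-3)·16 − (-17)·(-7)) + ((-17)·6 − (-19)·16)| = 186, so the area is 93.
The number of boundary lattice points is Σ gcd(|Δx|,|Δy|) = gcd(16,13) + gcd(14,23) + gcd(2,10) = 1+1+2 = 4.
Pick's theorem gives I = A − B/2 + 1 = 93 − 4/2 + 1 = 92, so the closed region contains I + B = 92 + 4 = 96 lattice points.

96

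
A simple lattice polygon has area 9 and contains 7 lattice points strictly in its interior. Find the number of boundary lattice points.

Pick's theorem gives A = I + B/2 − 1, so B = 2(A − I + 1) = 2(9 − 7 + 1) = 6.

6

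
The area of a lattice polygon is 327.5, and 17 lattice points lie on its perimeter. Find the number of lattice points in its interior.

From Pick's theorem, I = A − B/2 + 1 = 327.5 − 17/2 + 1 = 320.

320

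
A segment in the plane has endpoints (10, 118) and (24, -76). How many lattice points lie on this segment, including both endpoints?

3

The number of lattice points on a segment between lattice points is gcd(|Δx|,|Δy|) + 1 = gcd(14,194) + 1 = 2 + 1 = 3.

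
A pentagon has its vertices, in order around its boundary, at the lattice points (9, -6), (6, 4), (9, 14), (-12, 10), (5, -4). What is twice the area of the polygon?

382

Using the shoelace formula, 2A = |[9·4 − 6·(-6)] + [6·14 − 9·4] + [9·10 − (-12)·14] + [(-12)·(-4) − 5·10] + [5·(-6) − 9·(-4)]| = 382, so the area is 191.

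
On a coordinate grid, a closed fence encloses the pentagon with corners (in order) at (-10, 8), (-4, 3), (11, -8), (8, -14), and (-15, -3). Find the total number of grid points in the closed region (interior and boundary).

241

Using the shoelace formula, 2A = |[(-10)·3 − (-4)·8] + [(-4)·(-8) − 11·3] + [11·(-14) − 8·(-8)] + [8·(-3) − (-15)·(-14)] + [(-15)·8 − (-10)·(-3)]| = 473, so the area is 473/2.
Along each edge there are gcd(|Δx|,|Δy|)+1 lattice points, so counting each shared vertex once the boundary has gcd(6,5) + gcd(15,11) + gcd(3,6) + gcd(23,11) + gcd(5,11) = 1+1+3+1+1 = 7.
Pick's theorem gives I = A − B/2 + 1 = 473/2 − 7/2 + 1 = 234, so the closed region contains I + B = 234 + 7 = 241 lattice points.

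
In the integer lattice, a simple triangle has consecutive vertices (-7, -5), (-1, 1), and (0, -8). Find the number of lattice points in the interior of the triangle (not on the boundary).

Using the shoelace formula, 2A = |[(-7)·1 − (-1)·(-5)] + [(-1)·(-8) − 0·1] + [0·(-5) − (-7)·(-8)]| = 60, so the area is 30.
The number of boundary lattice points is Σ gcd(|Δx|,|Δy|) = gcd(6,6) + gcd(1,9) + gcd(7,3) = 6+1+1 = 8.
By Pick's theorem A = I + B/2 − 1, so I = 30 − 8/2 + 1 = 27.

27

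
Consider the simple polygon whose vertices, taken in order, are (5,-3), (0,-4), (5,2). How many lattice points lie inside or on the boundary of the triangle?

17

By the shoelace formula, twice the signed area is |[5·(-4) − 0·(-3)] + [0·2 − 5·(-4)] + [5·(-3) − 5·2]| = 25, so the area is 12.5.
Along each edge there are gcd(|Δx|,|Δy|)+1 lattice points, so counting each shared vertex once the boundary has gcd(5,1) + gcd(5,6) + gcd(0,5) = 1+1+5 = 7.
Pick's theorem gives I = A − B/2 + 1 = 12.5 − 7/2 + 1 = 10, so the closed region contains I + B = 10 + 7 = 17 lattice points.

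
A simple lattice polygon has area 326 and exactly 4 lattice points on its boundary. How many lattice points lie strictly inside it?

Pick's theorem A = I + B/2 − 1 rearranges to I = A − B/2 + 1 = 326 − 4/2 + 1 = 325.

325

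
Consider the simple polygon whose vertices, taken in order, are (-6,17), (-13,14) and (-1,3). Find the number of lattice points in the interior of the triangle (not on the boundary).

The shoelace formula gives twice the area as |((-6)·14 − (-13)·17) + ((-13)·3 − (-1)·14) + ((-1)·17 − (-6)·3)| = 113, so the area is 56.5.
Summing gcd(|Δx|,|Δy|) over the edges gives the boundary count: gcd(7,3) + gcd(12,11) + gcd(5,14) = 1+1+1 = 3.
By Pick's theorem A = I + B/2 − 1, so I = 56.5 − 3/2 + 1 = 56.

56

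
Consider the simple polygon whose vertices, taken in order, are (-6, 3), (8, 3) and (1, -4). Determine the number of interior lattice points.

36

The shoelace formula gives twice the area as |((-6)·3 − 8·3) + (8·(-4) − 1·3) + (1·3 − (-6)·(-4))| = 98, so the area is 49.
The number of boundary lattice points is Σ gcd(|Δx|,|Δy|) = gcd(14,0) + gcd(7,7) + gcd(7,7) = 14+7+7 = 28.
By Pick's theorem A = I + B/2 − 1, so I = 49 − 28/2 + 1 = 36.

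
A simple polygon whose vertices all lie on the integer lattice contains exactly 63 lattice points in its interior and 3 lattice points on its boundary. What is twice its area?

By Pick's theorem, A = I + B/2 − 1 = 63 + 3/2 − 1 = 127/2.
Hence 2A = 127.

127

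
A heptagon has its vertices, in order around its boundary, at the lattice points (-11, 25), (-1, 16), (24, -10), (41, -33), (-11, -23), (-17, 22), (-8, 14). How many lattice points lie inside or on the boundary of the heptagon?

By the shoelace formula, twice the signed area is |[(-11)·16 − (-1)·25] + [(-1)·(-10) − 24·16] + [24·(-33) − 41·(-10)] + [41·(-23) − (-11)·(-33)] + [(-11)·22 − (-17)·(-23)] + [(-17)·14 − (-8)·22] + [(-8)·25 − (-11)·14]| = 2954, so the area is 1477.
The number of boundary lattice points is Σ gcd(|Δx|,|Δy|) = gcd(10,9) + gcd(25,26) + gcd(17,23) + gcd(52,10) + gcd(6,45) + gcd(9,8) + gcd(3,11) = 1+1+1+2+3+1+1 = 10.
Pick's theorem gives I = A − B/2 + 1 = 1477 − 10/2 + 1 = 1473, so the closed region contains I + B = 1473 + 10 = 1483 lattice points.

1483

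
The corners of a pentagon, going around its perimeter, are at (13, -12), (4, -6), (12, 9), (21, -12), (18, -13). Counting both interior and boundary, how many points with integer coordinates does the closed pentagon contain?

185

The shoelace formula gives twice the area as |[13·(-6) − 4·(-12)] + [4·9 − 12·(-6)] + [12·(-12) − 21·9] + [21·(-13) − 18·(-12)] + [18·(-12) − 13·(-13)]| = 359, so the area is 179.5.
Summing gcd(|Δx|,|Δy|) over the edges gives the boundary count: gcd(9,6) + gcd(8,15) + gcd(9,21) + gcd(3,1) + gcd(5,1) = 3+1+3+1+1 = 9.
Pick's theorem gives I = A − B/2 + 1 = 179.5 − 9/2 + 1 = 176, so the closed region contains I + B = 176 + 9 = 185 lattice points.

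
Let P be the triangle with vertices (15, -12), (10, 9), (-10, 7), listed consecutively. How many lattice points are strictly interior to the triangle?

214

Using the shoelace formula, 2A = |[15·9 − 10·(-12)] + [10·7 − (-10)·9] + [(-10)·(-12) − 15·7]| = 430, so the area is 215.
The number of boundary lattice points is Σ gcd(|Δx|,|Δy|) = gcd(5,21) + gcd(20,2) + gcd(25,19) = 1+2+1 = 4.
Pick's theorem gives I = A − B/2 + 1 = 215 − 4/2 + 1 = 214.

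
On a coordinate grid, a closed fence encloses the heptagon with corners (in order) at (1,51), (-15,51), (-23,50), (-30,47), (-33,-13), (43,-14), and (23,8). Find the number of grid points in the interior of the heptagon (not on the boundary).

The shoelace formula gives twice the area as |(1·51 − (-15)·51) + ((-15)·50 − (-23)·51) + ((-23)·47 − (-30)·50) + ((-30)·(-13) − (-33)·47) + ((-33)·(-14) − 43·(-13)) + (43·8 − 23·(-14)) + (23·51 − 1·8)| = 6451, so the area is 6451/2.
Along each edge there are gcd(|Δx|,|Δy|)+1 lattice points, so counting each shared vertex once the boundary has gcd(16,0) + gcd(8,1) + gcd(7,3) + gcd(3,60) + gcd(76,1) + gcd(20,22) + gcd(22,43) = 16+1+1+3+1+2+1 = 25.
By Pick's theorem A = I + B/2 − 1, so I = 6451/2 − 25/2 + 1 = 3214.

3214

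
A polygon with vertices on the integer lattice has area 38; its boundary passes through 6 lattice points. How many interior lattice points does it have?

From Pick's theorem, I = A − B/2 + 1 = 38 − 6/2 + 1 = 36.

36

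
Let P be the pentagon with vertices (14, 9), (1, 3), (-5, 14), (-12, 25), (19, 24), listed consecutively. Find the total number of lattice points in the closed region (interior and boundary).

417

By the shoelace formula, twice the signed area is |[14·3 − 1·9] + [1·14 − (-5)·3] + [(-5)·25 − (-12)·14] + [(-12)·24 − 19·25] + [19·9 − 14·24]| = 823, so the area is 823/2.
The number of boundary lattice points is Σ gcd(|Δx|,|Δy|) = gcd(13,6) + gcd(6,11) + gcd(7,11) + gcd(31,1) + gcd(5,15) = 1+1+1+1+5 = 9.
Pick's theorem gives I = A − B/2 + 1 = 823/2 − 9/2 + 1 = 408, so the closed region contains I + B = 408 + 9 = 417 lattice points.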